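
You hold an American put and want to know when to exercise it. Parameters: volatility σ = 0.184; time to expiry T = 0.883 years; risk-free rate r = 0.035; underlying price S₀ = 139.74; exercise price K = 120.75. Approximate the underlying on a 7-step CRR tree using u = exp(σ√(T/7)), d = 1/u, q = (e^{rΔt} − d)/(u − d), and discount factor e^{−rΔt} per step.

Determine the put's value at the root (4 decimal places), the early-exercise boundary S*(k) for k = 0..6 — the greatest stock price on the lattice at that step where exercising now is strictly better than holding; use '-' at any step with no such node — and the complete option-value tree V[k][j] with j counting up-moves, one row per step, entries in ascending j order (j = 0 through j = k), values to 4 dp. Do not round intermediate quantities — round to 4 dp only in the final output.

price = 1.9772
boundary = - - - - - 100.7892 107.5958
tree:
1.9772
3.3388 0.7245
5.5061 1.3466 0.1506
8.8161 2.4670 0.3135 0.0000
13.5952 4.4356 0.6527 0.0000 0.0000
19.9608 7.7762 1.3587 0.0000 0.0000 0.0000
26.3369 13.1542 2.8284 0.0000 0.0000 0.0000 0.0000
32.3095 19.9608 5.8879 0.0000 0.0000 0.0000 0.0000 0.0000

Δt=0.12614  u=1.06753  d=0.93674  q=0.51750  discount=0.99559
step 7 (expiry): payoffs max(K−S,0) = 32.3095 19.9608 5.8879 0.0000 0.0000 0.0000 0.0000 0.0000
step 6: (k=6,j=0): S=94.4131, (K−S)⁺=26.3369, hold=25.8049 ⇒ V=26.3369 exercise | (k=6,j=1): S=107.5958, (K−S)⁺=13.1542, hold=12.6223 ⇒ V=13.1542 exercise | (k=6,j=2): S=122.6191, (K−S)⁺=0.0000, hold=2.8284 ⇒ V=2.8284 continue | (k=6,j=3): S=139.7400, (K−S)⁺=0.0000, hold=0.0000 ⇒ V=0.0000 continue | (k=6,j=4): S=159.2515, (K−S)⁺=0.0000, hold=0.0000 ⇒ V=0.0000 continue | (k=6,j=5): S=181.4873, (K−S)⁺=0.0000, hold=0.0000 ⇒ V=0.0000 continue | (k=6,j=6): S=206.8278, (K−S)⁺=0.0000, hold=0.0000 ⇒ V=0.0000 continue  boundary S*=107.5958
step 5: (k=5,j=0): S=100.7892, (K−S)⁺=19.9608, hold=19.4289 ⇒ V=19.9608 exercise | (k=5,j=1): S=114.8621, (K−S)⁺=5.8879, hold=7.7762 ⇒ V=7.7762 continue | (k=5,j=2): S=130.8999, (K−S)⁺=0.0000, hold=1.3587 ⇒ V=1.3587 continue | (k=5,j=3): S=149.1771, (K−S)⁺=0.0000, hold=0.0000 ⇒ V=0.0000 continue | (k=5,j=4): S=170.0062, (K−S)⁺=0.0000, hold=0.0000 ⇒ V=0.0000 continue | (k=5,j=5): S=193.7437, (K−S)⁺=0.0000, hold=0.0000 ⇒ V=0.0000 continue  boundary S*=100.7892
step 4: (k=4,j=0): S=107.5958, (K−S)⁺=13.1542, hold=13.5952 ⇒ V=13.5952 continue | (k=4,j=1): S=122.6191, (K−S)⁺=0.0000, hold=4.4356 ⇒ V=4.4356 continue | (k=4,j=2): S=139.7400, (K−S)⁺=0.0000, hold=0.6527 ⇒ V=0.6527 continue | (k=4,j=3): S=159.2515, (K−S)⁺=0.0000, hold=0.0000 ⇒ V=0.0000 continue | (k=4,j=4): S=181.4873, (K−S)⁺=0.0000, hold=0.0000 ⇒ V=0.0000 continue  boundary S*=-
step 3: (k=3,j=0): S=114.8621, (K−S)⁺=5.8879, hold=8.8161 ⇒ V=8.8161 continue | (k=3,j=1): S=130.8999, (K−S)⁺=0.0000, hold=2.4670 ⇒ V=2.4670 continue | (k=3,j=2): S=149.1771, (K−S)⁺=0.0000, hold=0.3135 ⇒ V=0.3135 continue | (k=3,j=3): S=170.0062, (K−S)⁺=0.0000, hold=0.0000 ⇒ V=0.0000 continue  boundary S*=-
step 2: (k=2,j=0): S=122.6191, (K−S)⁺=0.0000, hold=5.5061 ⇒ V=5.5061 continue | (k=2,j=1): S=139.7400, (K−S)⁺=0.0000, hold=1.3466 ⇒ V=1.3466 continue | (k=2,j=2): S=159.2515, (K−S)⁺=0.0000, hold=0.1506 ⇒ V=0.1506 continue  boundary S*=-
step 1: (k=1,j=0): S=130.8999, (K−S)⁺=0.0000, hold=3.3388 ⇒ V=3.3388 continue | (k=1,j=1): S=149.1771, (K−S)⁺=0.0000, hold=0.7245 ⇒ V=0.7245 continue  boundary S*=-
step 0: (k=0,j=0): S=139.7400, (K−S)⁺=0.0000, hold=1.9772 ⇒ V=1.9772 continue  boundary S*=-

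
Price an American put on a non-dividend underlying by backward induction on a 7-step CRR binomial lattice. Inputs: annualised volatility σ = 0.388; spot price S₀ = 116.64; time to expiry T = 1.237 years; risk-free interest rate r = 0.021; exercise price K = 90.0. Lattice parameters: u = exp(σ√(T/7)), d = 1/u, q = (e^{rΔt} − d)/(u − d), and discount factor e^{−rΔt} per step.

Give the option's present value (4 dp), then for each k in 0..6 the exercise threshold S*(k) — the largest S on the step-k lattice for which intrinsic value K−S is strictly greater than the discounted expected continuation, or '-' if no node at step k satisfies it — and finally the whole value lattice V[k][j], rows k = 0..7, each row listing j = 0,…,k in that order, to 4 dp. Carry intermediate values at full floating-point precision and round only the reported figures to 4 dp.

price = 6.8532
boundary = - - - - - 51.6023 60.7442
tree:
6.8532
10.3608 2.9625
15.2477 4.9465 0.7545
21.7036 8.1073 1.4306 0.0000
29.6296 12.9609 2.7127 0.0000 0.0000
38.3977 20.0025 5.1438 0.0000 0.0000 0.0000
46.1637 29.2558 9.7535 0.0000 0.0000 0.0000 0.0000
52.7610 38.3977 18.4943 0.0000 0.0000 0.0000 0.0000 0.0000

Δt=0.17671, u=1.17716, d=0.84950, q=0.47066, disc=e^(-rΔt)=0.99630
k=7 terminal: V=max(K-S,0) → 52.7610 38.3977 18.4943 0.0000 0.0000 0.0000 0.0000 0.0000
k=6: j=0 S=43.8363 intr=46.1637 cont=45.8304 V=46.1637[EX]; j=1 S=60.7442 intr=29.2558 cont=28.9224 V=29.2558[EX]; j=2 S=84.1737 intr=5.8263 cont=9.7535 V=9.7535[hold]; j=3 S=116.6400 intr=0.0000 cont=0.0000 V=0.0000[hold]; j=4 S=161.6288 intr=0.0000 cont=0.0000 V=0.0000[hold]; j=5 S=223.9701 intr=0.0000 cont=0.0000 V=0.0000[hold]; j=6 S=310.3569 intr=0.0000 cont=0.0000 V=0.0000[hold]  S*(6)=60.7442
k=5: j=0 S=51.6023 intr=38.3977 cont=38.0643 V=38.3977[EX]; j=1 S=71.5057 intr=18.4943 cont=20.0025 V=20.0025[hold]; j=2 S=99.0859 intr=0.0000 cont=5.1438 V=5.1438[hold]; j=3 S=137.3040 intr=0.0000 cont=0.0000 V=0.0000[hold]; j=4 S=190.2630 intr=0.0000 cont=0.0000 V=0.0000[hold]; j=5 S=263.6488 intr=0.0000 cont=0.0000 V=0.0000[hold]  S*(5)=51.6023
k=4: j=0 S=60.7442 intr=29.2558 cont=29.6296 V=29.6296[hold]; j=1 S=84.1737 intr=5.8263 cont=12.9609 V=12.9609[hold]; j=2 S=116.6400 intr=0.0000 cont=2.7127 V=2.7127[hold]; j=3 S=161.6288 intr=0.0000 cont=0.0000 V=0.0000[hold]; j=4 S=223.9701 intr=0.0000 cont=0.0000 V=0.0000[hold]  S*(4)=-
k=3: j=0 S=71.5057 intr=18.4943 cont=21.7036 V=21.7036[hold]; j=1 S=99.0859 intr=0.0000 cont=8.1073 V=8.1073[hold]; j=2 S=137.3040 intr=0.0000 cont=1.4306 V=1.4306[hold]; j=3 S=190.2630 intr=0.0000 cont=0.0000 V=0.0000[hold]  S*(3)=-
k=2: j=0 S=84.1737 intr=5.8263 cont=15.2477 V=15.2477[hold]; j=1 S=116.6400 intr=0.0000 cont=4.9465 V=4.9465[hold]; j=2 S=161.6288 intr=0.0000 cont=0.7545 V=0.7545[hold]  S*(2)=-
k=1: j=0 S=99.0859 intr=0.0000 cont=10.3608 V=10.3608[hold]; j=1 S=137.3040 intr=0.0000 cont=2.9625 V=2.9625[hold]  S*(1)=-
k=0: j=0 S=116.6400 intr=0.0000 cont=6.8532 V=6.8532[hold]  S*(0)=-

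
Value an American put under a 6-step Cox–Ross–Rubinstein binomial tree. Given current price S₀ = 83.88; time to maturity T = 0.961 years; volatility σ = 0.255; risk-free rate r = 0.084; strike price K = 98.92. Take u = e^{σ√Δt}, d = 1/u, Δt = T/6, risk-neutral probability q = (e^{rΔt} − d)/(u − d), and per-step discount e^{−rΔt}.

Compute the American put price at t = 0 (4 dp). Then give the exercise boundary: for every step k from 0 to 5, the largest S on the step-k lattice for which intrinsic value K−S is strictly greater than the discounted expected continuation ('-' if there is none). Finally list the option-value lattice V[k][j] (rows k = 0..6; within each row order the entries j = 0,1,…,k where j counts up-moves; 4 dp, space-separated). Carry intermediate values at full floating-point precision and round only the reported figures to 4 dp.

price = 15.4418
boundary = - 75.7421 83.8800 75.7421 83.8800 75.7421
tree:
15.4418
23.1779 9.2587
30.5263 15.0400 4.5807
37.1617 23.1779 8.4622 1.3991
43.1534 30.5263 15.0400 3.0878 0.0000
48.5638 37.1617 23.1779 6.8147 0.0000 0.0000
53.4493 43.1534 30.5263 15.0400 0.0000 0.0000 0.0000

Δt=0.16017, u=1.10744, d=0.90298, q=0.54076, disc=e^(-rΔt)=0.98664
k=6 terminal: V=max(K-S,0) → 53.4493 43.1534 30.5263 15.0400 0.0000 0.0000 0.0000
k=5: j=0 S=50.3562 intr=48.5638 cont=47.2418 V=48.5638[EX]; j=1 S=61.7583 intr=37.1617 cont=35.8398 V=37.1617[EX]; j=2 S=75.7421 intr=23.1779 cont=21.8559 V=23.1779[EX]; j=3 S=92.8923 intr=6.0277 cont=6.8147 V=6.8147[hold]; j=4 S=113.9257 intr=0.0000 cont=0.0000 V=0.0000[hold]; j=5 S=139.7217 intr=0.0000 cont=0.0000 V=0.0000[hold]  S*(5)=75.7421
k=4: j=0 S=55.7666 intr=43.1534 cont=41.8315 V=43.1534[EX]; j=1 S=68.3937 intr=30.5263 cont=29.2043 V=30.5263[EX]; j=2 S=83.8800 intr=15.0400 cont=14.1379 V=15.0400[EX]; j=3 S=102.8728 intr=0.0000 cont=3.0878 V=3.0878[hold]; j=4 S=126.1661 intr=0.0000 cont=0.0000 V=0.0000[hold]  S*(4)=83.8800
k=3: j=0 S=61.7583 intr=37.1617 cont=35.8398 V=37.1617[EX]; j=1 S=75.7421 intr=23.1779 cont=21.8559 V=23.1779[EX]; j=2 S=92.8923 intr=6.0277 cont=8.4622 V=8.4622[hold]; j=3 S=113.9257 intr=0.0000 cont=1.3991 V=1.3991[hold]  S*(3)=75.7421
k=2: j=0 S=68.3937 intr=30.5263 cont=29.2043 V=30.5263[EX]; j=1 S=83.8800 intr=15.0400 cont=15.0169 V=15.0400[EX]; j=2 S=102.8728 intr=0.0000 cont=4.5807 V=4.5807[hold]  S*(2)=83.8800
k=1: j=0 S=75.7421 intr=23.1779 cont=21.8559 V=23.1779[EX]; j=1 S=92.8923 intr=6.0277 cont=9.2587 V=9.2587[hold]  S*(1)=75.7421
k=0: j=0 S=83.8800 intr=15.0400 cont=15.4418 V=15.4418[hold]  S*(0)=-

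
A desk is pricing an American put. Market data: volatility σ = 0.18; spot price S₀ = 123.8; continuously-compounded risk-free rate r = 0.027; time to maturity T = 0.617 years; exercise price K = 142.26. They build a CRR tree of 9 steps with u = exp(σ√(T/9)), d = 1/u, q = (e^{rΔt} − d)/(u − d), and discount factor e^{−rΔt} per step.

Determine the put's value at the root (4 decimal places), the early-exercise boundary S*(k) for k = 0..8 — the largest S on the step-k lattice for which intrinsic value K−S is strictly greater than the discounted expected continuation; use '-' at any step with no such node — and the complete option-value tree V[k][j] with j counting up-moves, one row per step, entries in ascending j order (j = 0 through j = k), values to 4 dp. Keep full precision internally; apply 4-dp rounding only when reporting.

Δt=0.06856, u=1.04826, d=0.95396, q=0.50787, disc=e^(-rΔt)=0.99815
k=9 terminal: V=max(K-S,0) → 61.2558 53.2490 44.4507 34.7828 24.1593 12.4857 0.0000 0.0000 0.0000 0.0000
k=8: j=0 S=84.9133 intr=57.3467 cont=57.0836 V=57.3467[EX]; j=1 S=93.3065 intr=48.9535 cont=48.6904 V=48.9535[EX]; j=2 S=102.5293 intr=39.7307 cont=39.4676 V=39.7307[EX]; j=3 S=112.6638 intr=29.5962 cont=29.3331 V=29.5962[EX]; j=4 S=123.8000 intr=18.4600 cont=18.1969 V=18.4600[EX]; j=5 S=136.0370 intr=6.2230 cont=6.1332 V=6.2230[EX]; j=6 S=149.4835 intr=0.0000 cont=0.0000 V=0.0000[hold]; j=7 S=164.2591 intr=0.0000 cont=0.0000 V=0.0000[hold]; j=8 S=180.4952 intr=0.0000 cont=0.0000 V=0.0000[hold]  S*(8)=136.0370
k=7: j=0 S=89.0110 intr=53.2490 cont=52.9859 V=53.2490[EX]; j=1 S=97.8093 intr=44.4507 cont=44.1877 V=44.4507[EX]; j=2 S=107.4772 intr=34.7828 cont=34.5197 V=34.7828[EX]; j=3 S=118.1007 intr=24.1593 cont=23.8962 V=24.1593[EX]; j=4 S=129.7743 intr=12.4857 cont=12.2226 V=12.4857[EX]; j=5 S=142.6018 intr=0.0000 cont=3.0569 V=3.0569[hold]; j=6 S=156.6972 intr=0.0000 cont=0.0000 V=0.0000[hold]; j=7 S=172.1859 intr=0.0000 cont=0.0000 V=0.0000[hold]  S*(7)=129.7743
k=6: j=0 S=93.3065 intr=48.9535 cont=48.6904 V=48.9535[EX]; j=1 S=102.5293 intr=39.7307 cont=39.4676 V=39.7307[EX]; j=2 S=112.6638 intr=29.5962 cont=29.3331 V=29.5962[EX]; j=3 S=123.8000 intr=18.4600 cont=18.1969 V=18.4600[EX]; j=4 S=136.0370 intr=6.2230 cont=7.6829 V=7.6829[hold]; j=5 S=149.4835 intr=0.0000 cont=1.5016 V=1.5016[hold]; j=6 S=164.2591 intr=0.0000 cont=0.0000 V=0.0000[hold]  S*(6)=123.8000
k=5: j=0 S=97.8093 intr=44.4507 cont=44.1877 V=44.4507[EX]; j=1 S=107.4772 intr=34.7828 cont=34.5197 V=34.7828[EX]; j=2 S=118.1007 intr=24.1593 cont=23.8962 V=24.1593[EX]; j=3 S=129.7743 intr=12.4857 cont=12.9626 V=12.9626[hold]; j=4 S=142.6018 intr=0.0000 cont=4.5352 V=4.5352[hold]; j=5 S=156.6972 intr=0.0000 cont=0.7376 V=0.7376[hold]  S*(5)=118.1007
k=4: j=0 S=102.5293 intr=39.7307 cont=39.4676 V=39.7307[EX]; j=1 S=112.6638 intr=29.5962 cont=29.3331 V=29.5962[EX]; j=2 S=123.8000 intr=18.4600 cont=18.4387 V=18.4600[EX]; j=3 S=136.0370 intr=6.2230 cont=8.6665 V=8.6665[hold]; j=4 S=149.4835 intr=0.0000 cont=2.6017 V=2.6017[hold]  S*(4)=123.8000
k=3: j=0 S=107.4772 intr=34.7828 cont=34.5197 V=34.7828[EX]; j=1 S=118.1007 intr=24.1593 cont=23.8962 V=24.1593[EX]; j=2 S=129.7743 intr=12.4857 cont=13.4613 V=13.4613[hold]; j=3 S=142.6018 intr=0.0000 cont=5.5761 V=5.5761[hold]  S*(3)=118.1007
k=2: j=0 S=112.6638 intr=29.5962 cont=29.3331 V=29.5962[EX]; j=1 S=123.8000 intr=18.4600 cont=18.6915 V=18.6915[hold]; j=2 S=136.0370 intr=6.2230 cont=9.4392 V=9.4392[hold]  S*(2)=112.6638
k=1: j=0 S=118.1007 intr=24.1593 cont=24.0136 V=24.1593[EX]; j=1 S=129.7743 intr=12.4857 cont=13.9666 V=13.9666[hold]  S*(1)=118.1007
k=0: j=0 S=123.8000 intr=18.4600 cont=18.9477 V=18.9477[hold]  S*(0)=-

price = 18.9477
boundary = - 118.1007 112.6638 118.1007 123.8000 118.1007 123.8000 129.7743 136.0370
tree:
18.9477
24.1593 13.9666
29.5962 18.6915 9.4392
34.7828 24.1593 13.4613 5.5761
39.7307 29.5962 18.4600 8.6665 2.6017
44.4507 34.7828 24.1593 12.9626 4.5352 0.7376
48.9535 39.7307 29.5962 18.4600 7.6829 1.5016 0.0000
53.2490 44.4507 34.7828 24.1593 12.4857 3.0569 0.0000 0.0000
57.3467 48.9535 39.7307 29.5962 18.4600 6.2230 0.0000 0.0000 0.0000
61.2558 53.2490 44.4507 34.7828 24.1593 12.4857 0.0000 0.0000 0.0000 0.0000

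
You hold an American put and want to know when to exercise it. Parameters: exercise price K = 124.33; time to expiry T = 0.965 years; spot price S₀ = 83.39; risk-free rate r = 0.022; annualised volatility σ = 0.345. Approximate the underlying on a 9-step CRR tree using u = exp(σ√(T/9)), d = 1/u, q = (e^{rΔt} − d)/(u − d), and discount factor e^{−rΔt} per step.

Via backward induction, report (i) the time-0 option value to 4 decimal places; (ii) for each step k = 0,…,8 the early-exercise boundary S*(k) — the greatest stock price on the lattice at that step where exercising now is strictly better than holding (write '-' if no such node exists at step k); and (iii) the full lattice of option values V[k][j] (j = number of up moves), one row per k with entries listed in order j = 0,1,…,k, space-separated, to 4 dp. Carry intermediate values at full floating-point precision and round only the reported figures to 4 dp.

price = 41.7622
boundary = - 74.4821 66.5258 74.4821 66.5258 74.4821 83.3900 93.3633 104.5293
tree:
41.7622
49.8479 33.2848
57.8042 41.3482 24.7897
64.9107 49.8479 32.4241 16.7136
71.2580 57.8042 40.9664 23.4106 9.6045
76.9272 64.9107 49.8479 31.6306 14.6990 4.1813
81.9909 71.2580 57.8042 40.9400 21.7895 7.1575 1.0061
86.5137 76.9272 64.9107 49.8479 30.9667 12.0422 1.9477 0.0000
90.5533 81.9909 71.2580 57.8042 40.9400 19.8007 3.7705 0.0000 0.0000
94.1614 86.5137 76.9272 64.9107 49.8479 30.9667 7.2992 0.0000 0.0000 0.0000

Δt=0.10722, u=1.11960, d=0.89318, q=0.48222, disc=e^(-rΔt)=0.99764
k=9 terminal: V=max(K-S,0) → 94.1614 86.5137 76.9272 64.9107 49.8479 30.9667 7.2992 0.0000 0.0000 0.0000
k=8: j=0 S=33.7767 intr=90.5533 cont=90.2603 V=90.5533[EX]; j=1 S=42.3391 intr=81.9909 cont=81.6980 V=81.9909[EX]; j=2 S=53.0720 intr=71.2580 cont=70.9650 V=71.2580[EX]; j=3 S=66.5258 intr=57.8042 cont=57.5113 V=57.8042[EX]; j=4 S=83.3900 intr=40.9400 cont=40.6471 V=40.9400[EX]; j=5 S=104.5293 intr=19.8007 cont=19.5078 V=19.8007[EX]; j=6 S=131.0274 intr=0.0000 cont=3.7705 V=3.7705[hold]; j=7 S=164.2428 intr=0.0000 cont=0.0000 V=0.0000[hold]; j=8 S=205.8783 intr=0.0000 cont=0.0000 V=0.0000[hold]  S*(8)=104.5293
k=7: j=0 S=37.8163 intr=86.5137 cont=86.2207 V=86.5137[EX]; j=1 S=47.4028 intr=76.9272 cont=76.6343 V=76.9272[EX]; j=2 S=59.4193 intr=64.9107 cont=64.6177 V=64.9107[EX]; j=3 S=74.4821 intr=49.8479 cont=49.5550 V=49.8479[EX]; j=4 S=93.3633 intr=30.9667 cont=30.6738 V=30.9667[EX]; j=5 S=117.0308 intr=7.2992 cont=12.0422 V=12.0422[hold]; j=6 S=146.6980 intr=0.0000 cont=1.9477 V=1.9477[hold]; j=7 S=183.8859 intr=0.0000 cont=0.0000 V=0.0000[hold]  S*(7)=93.3633
k=6: j=0 S=42.3391 intr=81.9909 cont=81.6980 V=81.9909[EX]; j=1 S=53.0720 intr=71.2580 cont=70.9650 V=71.2580[EX]; j=2 S=66.5258 intr=57.8042 cont=57.5113 V=57.8042[EX]; j=3 S=83.3900 intr=40.9400 cont=40.6471 V=40.9400[EX]; j=4 S=104.5293 intr=19.8007 cont=21.7895 V=21.7895[hold]; j=5 S=131.0274 intr=0.0000 cont=7.1575 V=7.1575[hold]; j=6 S=164.2428 intr=0.0000 cont=1.0061 V=1.0061[hold]  S*(6)=83.3900
k=5: j=0 S=47.4028 intr=76.9272 cont=76.6343 V=76.9272[EX]; j=1 S=59.4193 intr=64.9107 cont=64.6177 V=64.9107[EX]; j=2 S=74.4821 intr=49.8479 cont=49.5550 V=49.8479[EX]; j=3 S=93.3633 intr=30.9667 cont=31.6306 V=31.6306[hold]; j=4 S=117.0308 intr=7.2992 cont=14.6990 V=14.6990[hold]; j=5 S=146.6980 intr=0.0000 cont=4.1813 V=4.1813[hold]  S*(5)=74.4821
k=4: j=0 S=53.0720 intr=71.2580 cont=70.9650 V=71.2580[EX]; j=1 S=66.5258 intr=57.8042 cont=57.5113 V=57.8042[EX]; j=2 S=83.3900 intr=40.9400 cont=40.9664 V=40.9664[hold]; j=3 S=104.5293 intr=19.8007 cont=23.4106 V=23.4106[hold]; j=4 S=131.0274 intr=0.0000 cont=9.6045 V=9.6045[hold]  S*(4)=66.5258
k=3: j=0 S=59.4193 intr=64.9107 cont=64.6177 V=64.9107[EX]; j=1 S=74.4821 intr=49.8479 cont=49.5677 V=49.8479[EX]; j=2 S=93.3633 intr=30.9667 cont=32.4241 V=32.4241[hold]; j=3 S=117.0308 intr=7.2992 cont=16.7136 V=16.7136[hold]  S*(3)=74.4821
k=2: j=0 S=66.5258 intr=57.8042 cont=57.5113 V=57.8042[EX]; j=1 S=83.3900 intr=40.9400 cont=41.3482 V=41.3482[hold]; j=2 S=104.5293 intr=19.8007 cont=24.7897 V=24.7897[hold]  S*(2)=66.5258
k=1: j=0 S=74.4821 intr=49.8479 cont=49.7513 V=49.8479[EX]; j=1 S=93.3633 intr=30.9667 cont=33.2848 V=33.2848[hold]  S*(1)=74.4821
k=0: j=0 S=83.3900 intr=40.9400 cont=41.7622 V=41.7622[hold]  S*(0)=-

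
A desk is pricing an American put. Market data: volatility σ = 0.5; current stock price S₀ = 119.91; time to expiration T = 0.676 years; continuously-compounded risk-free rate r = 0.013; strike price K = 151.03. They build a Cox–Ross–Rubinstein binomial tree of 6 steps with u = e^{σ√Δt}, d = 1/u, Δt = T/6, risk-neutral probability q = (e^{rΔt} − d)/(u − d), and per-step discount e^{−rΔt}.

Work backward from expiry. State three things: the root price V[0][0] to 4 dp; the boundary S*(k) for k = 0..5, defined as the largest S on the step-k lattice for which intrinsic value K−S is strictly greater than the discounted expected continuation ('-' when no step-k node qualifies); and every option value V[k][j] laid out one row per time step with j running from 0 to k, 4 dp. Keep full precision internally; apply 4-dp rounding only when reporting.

price = 40.6976
boundary = - - - 72.4759 85.7197 101.3837
tree:
40.6976
52.6889 26.8900
65.6782 37.7595 14.3424
78.5541 50.9216 22.5820 4.8117
89.7518 65.3103 34.3601 8.9649 0.0000
99.2194 78.5541 49.6463 16.7029 0.0000 0.0000
107.2242 89.7518 65.3103 31.1200 0.0000 0.0000 0.0000

Δt=0.11267  u=1.18273  d=0.84550  q=0.46249  discount=0.99854
step 6 (expiry): payoffs max(K−S,0) = 107.2242 89.7518 65.3103 31.1200 0.0000 0.0000 0.0000
step 5: (k=5,j=0): S=51.8106, (K−S)⁺=99.2194, hold=98.9983 ⇒ V=99.2194 exercise | (k=5,j=1): S=72.4759, (K−S)⁺=78.5541, hold=78.3331 ⇒ V=78.5541 exercise | (k=5,j=2): S=101.3837, (K−S)⁺=49.6463, hold=49.4253 ⇒ V=49.6463 exercise | (k=5,j=3): S=141.8217, (K−S)⁺=9.2083, hold=16.7029 ⇒ V=16.7029 continue | (k=5,j=4): S=198.3889, (K−S)⁺=0.0000, hold=0.0000 ⇒ V=0.0000 continue | (k=5,j=5): S=277.5186, (K−S)⁺=0.0000, hold=0.0000 ⇒ V=0.0000 continue  boundary S*=101.3837
step 4: (k=4,j=0): S=61.2782, (K−S)⁺=89.7518, hold=89.5307 ⇒ V=89.7518 exercise | (k=4,j=1): S=85.7197, (K−S)⁺=65.3103, hold=65.0892 ⇒ V=65.3103 exercise | (k=4,j=2): S=119.9100, (K−S)⁺=31.1200, hold=34.3601 ⇒ V=34.3601 continue | (k=4,j=3): S=167.7375, (K−S)⁺=0.0000, hold=8.9649 ⇒ V=8.9649 continue | (k=4,j=4): S=234.6414, (K−S)⁺=0.0000, hold=0.0000 ⇒ V=0.0000 continue  boundary S*=85.7197
step 3: (k=3,j=0): S=72.4759, (K−S)⁺=78.5541, hold=78.3331 ⇒ V=78.5541 exercise | (k=3,j=1): S=101.3837, (K−S)⁺=49.6463, hold=50.9216 ⇒ V=50.9216 continue | (k=3,j=2): S=141.8217, (K−S)⁺=9.2083, hold=22.5820 ⇒ V=22.5820 continue | (k=3,j=3): S=198.3889, (K−S)⁺=0.0000, hold=4.8117 ⇒ V=4.8117 continue  boundary S*=72.4759
step 2: (k=2,j=0): S=85.7197, (K−S)⁺=65.3103, hold=65.6782 ⇒ V=65.6782 continue | (k=2,j=1): S=119.9100, (K−S)⁺=31.1200, hold=37.7595 ⇒ V=37.7595 continue | (k=2,j=2): S=167.7375, (K−S)⁺=0.0000, hold=14.3424 ⇒ V=14.3424 continue  boundary S*=-
step 1: (k=1,j=0): S=101.3837, (K−S)⁺=49.6463, hold=52.6889 ⇒ V=52.6889 continue | (k=1,j=1): S=141.8217, (K−S)⁺=9.2083, hold=26.8900 ⇒ V=26.8900 continue  boundary S*=-
step 0: (k=0,j=0): S=119.9100, (K−S)⁺=31.1200, hold=40.6976 ⇒ V=40.6976 continue  boundary S*=-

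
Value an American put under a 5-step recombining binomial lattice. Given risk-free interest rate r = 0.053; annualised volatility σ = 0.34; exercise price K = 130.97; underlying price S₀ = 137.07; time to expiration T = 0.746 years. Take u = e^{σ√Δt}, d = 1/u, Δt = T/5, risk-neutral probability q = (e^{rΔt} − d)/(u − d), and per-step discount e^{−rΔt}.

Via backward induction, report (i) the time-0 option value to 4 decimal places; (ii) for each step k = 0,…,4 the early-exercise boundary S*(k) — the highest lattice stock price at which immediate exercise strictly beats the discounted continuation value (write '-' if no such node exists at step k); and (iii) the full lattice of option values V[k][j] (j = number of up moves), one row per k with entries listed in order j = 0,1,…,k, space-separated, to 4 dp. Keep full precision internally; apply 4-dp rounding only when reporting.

price = 11.4232
boundary = - - - 92.4347 105.4073
tree:
11.4232
17.8133 5.1473
26.8149 9.0002 1.3356
38.5353 15.3978 2.6782 0.0000
49.9114 25.5627 5.3706 0.0000 0.0000
59.8874 38.5353 10.7694 0.0000 0.0000 0.0000

Δt=0.14920  u=1.14034  d=0.87693  q=0.49735  discount=0.99212
step 5 (expiry): payoffs max(K−S,0) = 59.8874 38.5353 10.7694 0.0000 0.0000 0.0000
step 4: (k=4,j=0): S=81.0586, (K−S)⁺=49.9114, hold=48.8798 ⇒ V=49.9114 exercise | (k=4,j=1): S=105.4073, (K−S)⁺=25.5627, hold=24.5311 ⇒ V=25.5627 exercise | (k=4,j=2): S=137.0700, (K−S)⁺=0.0000, hold=5.3706 ⇒ V=5.3706 continue | (k=4,j=3): S=178.2436, (K−S)⁺=0.0000, hold=0.0000 ⇒ V=0.0000 continue | (k=4,j=4): S=231.7852, (K−S)⁺=0.0000, hold=0.0000 ⇒ V=0.0000 continue  boundary S*=105.4073
step 3: (k=3,j=0): S=92.4347, (K−S)⁺=38.5353, hold=37.5037 ⇒ V=38.5353 exercise | (k=3,j=1): S=120.2006, (K−S)⁺=10.7694, hold=15.3978 ⇒ V=15.3978 continue | (k=3,j=2): S=156.3069, (K−S)⁺=0.0000, hold=2.6782 ⇒ V=2.6782 continue | (k=3,j=3): S=203.2590, (K−S)⁺=0.0000, hold=0.0000 ⇒ V=0.0000 continue  boundary S*=92.4347
step 2: (k=2,j=0): S=105.4073, (K−S)⁺=25.5627, hold=26.8149 ⇒ V=26.8149 continue | (k=2,j=1): S=137.0700, (K−S)⁺=0.0000, hold=9.0002 ⇒ V=9.0002 continue | (k=2,j=2): S=178.2436, (K−S)⁺=0.0000, hold=1.3356 ⇒ V=1.3356 continue  boundary S*=-
step 1: (k=1,j=0): S=120.2006, (K−S)⁺=10.7694, hold=17.8133 ⇒ V=17.8133 continue | (k=1,j=1): S=156.3069, (K−S)⁺=0.0000, hold=5.1473 ⇒ V=5.1473 continue  boundary S*=-
step 0: (k=0,j=0): S=137.0700, (K−S)⁺=0.0000, hold=11.4232 ⇒ V=11.4232 continue  boundary S*=-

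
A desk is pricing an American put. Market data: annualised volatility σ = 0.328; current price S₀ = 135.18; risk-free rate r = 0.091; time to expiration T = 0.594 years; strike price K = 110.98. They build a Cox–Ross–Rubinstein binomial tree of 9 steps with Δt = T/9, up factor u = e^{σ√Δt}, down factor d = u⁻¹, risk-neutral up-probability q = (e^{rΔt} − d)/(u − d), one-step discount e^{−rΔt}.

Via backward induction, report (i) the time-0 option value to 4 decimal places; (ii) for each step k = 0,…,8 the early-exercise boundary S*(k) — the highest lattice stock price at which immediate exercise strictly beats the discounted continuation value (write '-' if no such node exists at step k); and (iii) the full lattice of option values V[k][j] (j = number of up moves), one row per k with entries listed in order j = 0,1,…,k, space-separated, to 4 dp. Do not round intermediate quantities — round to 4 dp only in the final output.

price = 2.8130
boundary = - - - - - 88.7021 81.5339 88.7021 96.5005
tree:
2.8130
4.4981 1.2568
7.0275 2.1653 0.4146
10.6834 3.6620 0.7792 0.0756
15.7249 6.0540 1.4490 0.1567 0.0000
22.2779 9.7289 2.6591 0.3248 0.0000 0.0000
29.4461 15.0784 4.7979 0.6732 0.0000 0.0000 0.0000
36.0350 22.2779 8.4653 1.3955 0.0000 0.0000 0.0000 0.0000
42.0915 29.4461 14.4795 2.8925 0.0000 0.0000 0.0000 0.0000 0.0000
47.6585 36.0350 22.2779 5.9955 0.0000 0.0000 0.0000 0.0000 0.0000 0.0000

Δt=0.06600  u=1.08792  d=0.91919  q=0.51465  discount=0.99401
step 9 (expiry): payoffs max(K−S,0) = 47.6585 36.0350 22.2779 5.9955 0.0000 0.0000 0.0000 0.0000 0.0000 0.0000
step 8: (k=8,j=0): S=68.8885, (K−S)⁺=42.0915, hold=41.4269 ⇒ V=42.0915 exercise | (k=8,j=1): S=81.5339, (K−S)⁺=29.4461, hold=28.7816 ⇒ V=29.4461 exercise | (k=8,j=2): S=96.5005, (K−S)⁺=14.4795, hold=13.8149 ⇒ V=14.4795 exercise | (k=8,j=3): S=114.2144, (K−S)⁺=0.0000, hold=2.8925 ⇒ V=2.8925 continue | (k=8,j=4): S=135.1800, (K−S)⁺=0.0000, hold=0.0000 ⇒ V=0.0000 continue | (k=8,j=5): S=159.9941, (K−S)⁺=0.0000, hold=0.0000 ⇒ V=0.0000 continue | (k=8,j=6): S=189.3631, (K−S)⁺=0.0000, hold=0.0000 ⇒ V=0.0000 continue | (k=8,j=7): S=224.1231, (K−S)⁺=0.0000, hold=0.0000 ⇒ V=0.0000 continue | (k=8,j=8): S=265.2639, (K−S)⁺=0.0000, hold=0.0000 ⇒ V=0.0000 continue  boundary S*=96.5005
step 7: (k=7,j=0): S=74.9450, (K−S)⁺=36.0350, hold=35.3705 ⇒ V=36.0350 exercise | (k=7,j=1): S=88.7021, (K−S)⁺=22.2779, hold=21.6133 ⇒ V=22.2779 exercise | (k=7,j=2): S=104.9845, (K−S)⁺=5.9955, hold=8.4653 ⇒ V=8.4653 continue | (k=7,j=3): S=124.2558, (K−S)⁺=0.0000, hold=1.3955 ⇒ V=1.3955 continue | (k=7,j=4): S=147.0646, (K−S)⁺=0.0000, hold=0.0000 ⇒ V=0.0000 continue | (k=7,j=5): S=174.0602, (K−S)⁺=0.0000, hold=0.0000 ⇒ V=0.0000 continue | (k=7,j=6): S=206.0113, (K−S)⁺=0.0000, hold=0.0000 ⇒ V=0.0000 continue | (k=7,j=7): S=243.8273, (K−S)⁺=0.0000, hold=0.0000 ⇒ V=0.0000 continue  boundary S*=88.7021
step 6: (k=6,j=0): S=81.5339, (K−S)⁺=29.4461, hold=28.7816 ⇒ V=29.4461 exercise | (k=6,j=1): S=96.5005, (K−S)⁺=14.4795, hold=15.0784 ⇒ V=15.0784 continue | (k=6,j=2): S=114.2144, (K−S)⁺=0.0000, hold=4.7979 ⇒ V=4.7979 continue | (k=6,j=3): S=135.1800, (K−S)⁺=0.0000, hold=0.6732 ⇒ V=0.6732 continue | (k=6,j=4): S=159.9941, (K−S)⁺=0.0000, hold=0.0000 ⇒ V=0.0000 continue | (k=6,j=5): S=189.3631, (K−S)⁺=0.0000, hold=0.0000 ⇒ V=0.0000 continue | (k=6,j=6): S=224.1231, (K−S)⁺=0.0000, hold=0.0000 ⇒ V=0.0000 continue  boundary S*=81.5339
step 5: (k=5,j=0): S=88.7021, (K−S)⁺=22.2779, hold=21.9197 ⇒ V=22.2779 exercise | (k=5,j=1): S=104.9845, (K−S)⁺=5.9955, hold=9.7289 ⇒ V=9.7289 continue | (k=5,j=2): S=124.2558, (K−S)⁺=0.0000, hold=2.6591 ⇒ V=2.6591 continue | (k=5,j=3): S=147.0646, (K−S)⁺=0.0000, hold=0.3248 ⇒ V=0.3248 continue | (k=5,j=4): S=174.0602, (K−S)⁺=0.0000, hold=0.0000 ⇒ V=0.0000 continue | (k=5,j=5): S=206.0113, (K−S)⁺=0.0000, hold=0.0000 ⇒ V=0.0000 continue  boundary S*=88.7021
step 4: (k=4,j=0): S=96.5005, (K−S)⁺=14.4795, hold=15.7249 ⇒ V=15.7249 continue | (k=4,j=1): S=114.2144, (K−S)⁺=0.0000, hold=6.0540 ⇒ V=6.0540 continue | (k=4,j=2): S=135.1800, (K−S)⁺=0.0000, hold=1.4490 ⇒ V=1.4490 continue | (k=4,j=3): S=159.9941, (K−S)⁺=0.0000, hold=0.1567 ⇒ V=0.1567 continue | (k=4,j=4): S=189.3631, (K−S)⁺=0.0000, hold=0.0000 ⇒ V=0.0000 continue  boundary S*=-
step 3: (k=3,j=0): S=104.9845, (K−S)⁺=5.9955, hold=10.6834 ⇒ V=10.6834 continue | (k=3,j=1): S=124.2558, (K−S)⁺=0.0000, hold=3.6620 ⇒ V=3.6620 continue | (k=3,j=2): S=147.0646, (K−S)⁺=0.0000, hold=0.7792 ⇒ V=0.7792 continue | (k=3,j=3): S=174.0602, (K−S)⁺=0.0000, hold=0.0756 ⇒ V=0.0756 continue  boundary S*=-
step 2: (k=2,j=0): S=114.2144, (K−S)⁺=0.0000, hold=7.0275 ⇒ V=7.0275 continue | (k=2,j=1): S=135.1800, (K−S)⁺=0.0000, hold=2.1653 ⇒ V=2.1653 continue | (k=2,j=2): S=159.9941, (K−S)⁺=0.0000, hold=0.4146 ⇒ V=0.4146 continue  boundary S*=-
step 1: (k=1,j=0): S=124.2558, (K−S)⁺=0.0000, hold=4.4981 ⇒ V=4.4981 continue | (k=1,j=1): S=147.0646, (K−S)⁺=0.0000, hold=1.2568 ⇒ V=1.2568 continue  boundary S*=-
step 0: (k=0,j=0): S=135.1800, (K−S)⁺=0.0000, hold=2.8130 ⇒ V=2.8130 continue  boundary S*=-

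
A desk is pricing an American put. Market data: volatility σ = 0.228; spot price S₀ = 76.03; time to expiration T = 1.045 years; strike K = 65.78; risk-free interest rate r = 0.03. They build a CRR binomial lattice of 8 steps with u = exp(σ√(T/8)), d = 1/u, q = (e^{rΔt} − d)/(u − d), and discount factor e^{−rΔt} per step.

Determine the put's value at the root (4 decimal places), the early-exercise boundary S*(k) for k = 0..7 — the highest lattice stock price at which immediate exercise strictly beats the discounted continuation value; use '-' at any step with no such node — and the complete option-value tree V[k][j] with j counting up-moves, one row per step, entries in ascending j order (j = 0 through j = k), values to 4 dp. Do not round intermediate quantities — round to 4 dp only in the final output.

Δt=0.13062, u=1.08589, d=0.92090, q=0.50321, disc=e^(-rΔt)=0.99609
k=8 terminal: V=max(K-S,0) → 26.4536 19.4076 11.0992 1.3023 0.0000 0.0000 0.0000 0.0000 0.0000
k=7: j=0 S=42.7043 intr=23.0757 cont=22.8184 V=23.0757[EX]; j=1 S=50.3555 intr=15.4245 cont=15.1672 V=15.4245[EX]; j=2 S=59.3775 intr=6.4025 cont=6.1452 V=6.4025[EX]; j=3 S=70.0160 intr=0.0000 cont=0.6444 V=0.6444[hold]; j=4 S=82.5605 intr=0.0000 cont=0.0000 V=0.0000[hold]; j=5 S=97.3526 intr=0.0000 cont=0.0000 V=0.0000[hold]; j=6 S=114.7950 intr=0.0000 cont=0.0000 V=0.0000[hold]; j=7 S=135.3624 intr=0.0000 cont=0.0000 V=0.0000[hold]  S*(7)=59.3775
k=6: j=0 S=46.3724 intr=19.4076 cont=19.1503 V=19.4076[EX]; j=1 S=54.6808 intr=11.0992 cont=10.8420 V=11.0992[EX]; j=2 S=64.4777 intr=1.3023 cont=3.4913 V=3.4913[hold]; j=3 S=76.0300 intr=0.0000 cont=0.3189 V=0.3189[hold]; j=4 S=89.6520 intr=0.0000 cont=0.0000 V=0.0000[hold]; j=5 S=105.7147 intr=0.0000 cont=0.0000 V=0.0000[hold]; j=6 S=124.6552 intr=0.0000 cont=0.0000 V=0.0000[hold]  S*(6)=54.6808
k=5: j=0 S=50.3555 intr=15.4245 cont=15.1672 V=15.4245[EX]; j=1 S=59.3775 intr=6.4025 cont=7.2424 V=7.2424[hold]; j=2 S=70.0160 intr=0.0000 cont=1.8875 V=1.8875[hold]; j=3 S=82.5605 intr=0.0000 cont=0.1578 V=0.1578[hold]; j=4 S=97.3526 intr=0.0000 cont=0.0000 V=0.0000[hold]; j=5 S=114.7950 intr=0.0000 cont=0.0000 V=0.0000[hold]  S*(5)=50.3555
k=4: j=0 S=54.6808 intr=11.0992 cont=11.2630 V=11.2630[hold]; j=1 S=64.4777 intr=1.3023 cont=4.5300 V=4.5300[hold]; j=2 S=76.0300 intr=0.0000 cont=1.0131 V=1.0131[hold]; j=3 S=89.6520 intr=0.0000 cont=0.0781 V=0.0781[hold]; j=4 S=105.7147 intr=0.0000 cont=0.0000 V=0.0000[hold]  S*(4)=-
k=3: j=0 S=59.3775 intr=6.4025 cont=7.8441 V=7.8441[hold]; j=1 S=70.0160 intr=0.0000 cont=2.7495 V=2.7495[hold]; j=2 S=82.5605 intr=0.0000 cont=0.5405 V=0.5405[hold]; j=3 S=97.3526 intr=0.0000 cont=0.0386 V=0.0386[hold]  S*(3)=-
k=2: j=0 S=64.4777 intr=1.3023 cont=5.2598 V=5.2598[hold]; j=1 S=76.0300 intr=0.0000 cont=1.6315 V=1.6315[hold]; j=2 S=89.6520 intr=0.0000 cont=0.2868 V=0.2868[hold]  S*(2)=-
k=1: j=0 S=70.0160 intr=0.0000 cont=3.4206 V=3.4206[hold]; j=1 S=82.5605 intr=0.0000 cont=0.9511 V=0.9511[hold]  S*(1)=-
k=0: j=0 S=76.0300 intr=0.0000 cont=2.1694 V=2.1694[hold]  S*(0)=-

price = 2.1694
boundary = - - - - - 50.3555 54.6808 59.3775
tree:
2.1694
3.4206 0.9511
5.2598 1.6315 0.2868
7.8441 2.7495 0.5405 0.0386
11.2630 4.5300 1.0131 0.0781 0.0000
15.4245 7.2424 1.8875 0.1578 0.0000 0.0000
19.4076 11.0992 3.4913 0.3189 0.0000 0.0000 0.0000
23.0757 15.4245 6.4025 0.6444 0.0000 0.0000 0.0000 0.0000
26.4536 19.4076 11.0992 1.3023 0.0000 0.0000 0.0000 0.0000 0.0000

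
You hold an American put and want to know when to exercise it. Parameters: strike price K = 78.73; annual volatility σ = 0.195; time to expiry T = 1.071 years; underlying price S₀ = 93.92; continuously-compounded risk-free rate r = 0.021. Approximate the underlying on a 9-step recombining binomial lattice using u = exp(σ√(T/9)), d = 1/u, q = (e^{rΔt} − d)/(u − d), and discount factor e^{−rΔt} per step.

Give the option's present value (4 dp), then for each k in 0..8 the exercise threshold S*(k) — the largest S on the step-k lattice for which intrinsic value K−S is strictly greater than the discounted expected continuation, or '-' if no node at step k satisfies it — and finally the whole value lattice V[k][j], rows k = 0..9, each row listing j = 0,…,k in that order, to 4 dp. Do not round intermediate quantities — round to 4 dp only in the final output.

Δt=0.11900, u=1.06958, d=0.93494, q=0.50177, disc=e^(-rΔt)=0.99750
k=9 terminal: V=max(K-S,0) → 27.4638 20.0812 11.6354 1.9734 0.0000 0.0000 0.0000 0.0000 0.0000 0.0000
k=8: j=0 S=54.8334 intr=23.8966 cont=23.7001 V=23.8966[EX]; j=1 S=62.7297 intr=16.0003 cont=15.8038 V=16.0003[EX]; j=2 S=71.7632 intr=6.9668 cont=6.7703 V=6.9668[EX]; j=3 S=82.0975 intr=0.0000 cont=0.9807 V=0.9807[hold]; j=4 S=93.9200 intr=0.0000 cont=0.0000 V=0.0000[hold]; j=5 S=107.4450 intr=0.0000 cont=0.0000 V=0.0000[hold]; j=6 S=122.9177 intr=0.0000 cont=0.0000 V=0.0000[hold]; j=7 S=140.6186 intr=0.0000 cont=0.0000 V=0.0000[hold]; j=8 S=160.8684 intr=0.0000 cont=0.0000 V=0.0000[hold]  S*(8)=71.7632
k=7: j=0 S=58.6488 intr=20.0812 cont=19.8847 V=20.0812[EX]; j=1 S=67.0946 intr=11.6354 cont=11.4389 V=11.6354[EX]; j=2 S=76.7566 intr=1.9734 cont=3.9533 V=3.9533[hold]; j=3 S=87.8100 intr=0.0000 cont=0.4874 V=0.4874[hold]; j=4 S=100.4551 intr=0.0000 cont=0.0000 V=0.0000[hold]; j=5 S=114.9213 intr=0.0000 cont=0.0000 V=0.0000[hold]; j=6 S=131.4706 intr=0.0000 cont=0.0000 V=0.0000[hold]; j=7 S=150.4031 intr=0.0000 cont=0.0000 V=0.0000[hold]  S*(7)=67.0946
k=6: j=0 S=62.7297 intr=16.0003 cont=15.8038 V=16.0003[EX]; j=1 S=71.7632 intr=6.9668 cont=7.7613 V=7.7613[hold]; j=2 S=82.0975 intr=0.0000 cont=2.2087 V=2.2087[hold]; j=3 S=93.9200 intr=0.0000 cont=0.2422 V=0.2422[hold]; j=4 S=107.4450 intr=0.0000 cont=0.0000 V=0.0000[hold]; j=5 S=122.9177 intr=0.0000 cont=0.0000 V=0.0000[hold]; j=6 S=140.6186 intr=0.0000 cont=0.0000 V=0.0000[hold]  S*(6)=62.7297
k=5: j=0 S=67.0946 intr=11.6354 cont=11.8365 V=11.8365[hold]; j=1 S=76.7566 intr=1.9734 cont=4.9627 V=4.9627[hold]; j=2 S=87.8100 intr=0.0000 cont=1.2189 V=1.2189[hold]; j=3 S=100.4551 intr=0.0000 cont=0.1204 V=0.1204[hold]; j=4 S=114.9213 intr=0.0000 cont=0.0000 V=0.0000[hold]; j=5 S=131.4706 intr=0.0000 cont=0.0000 V=0.0000[hold]  S*(5)=-
k=4: j=0 S=71.7632 intr=6.9668 cont=8.3665 V=8.3665[hold]; j=1 S=82.0975 intr=0.0000 cont=3.0765 V=3.0765[hold]; j=2 S=93.9200 intr=0.0000 cont=0.6660 V=0.6660[hold]; j=3 S=107.4450 intr=0.0000 cont=0.0598 V=0.0598[hold]; j=4 S=122.9177 intr=0.0000 cont=0.0000 V=0.0000[hold]  S*(4)=-
k=3: j=0 S=76.7566 intr=1.9734 cont=5.6978 V=5.6978[hold]; j=1 S=87.8100 intr=0.0000 cont=1.8623 V=1.8623[hold]; j=2 S=100.4551 intr=0.0000 cont=0.3610 V=0.3610[hold]; j=3 S=114.9213 intr=0.0000 cont=0.0297 V=0.0297[hold]  S*(3)=-
k=2: j=0 S=82.0975 intr=0.0000 cont=3.7639 V=3.7639[hold]; j=1 S=93.9200 intr=0.0000 cont=1.1062 V=1.1062[hold]; j=2 S=107.4450 intr=0.0000 cont=0.1943 V=0.1943[hold]  S*(2)=-
k=1: j=0 S=87.8100 intr=0.0000 cont=2.4243 V=2.4243[hold]; j=1 S=100.4551 intr=0.0000 cont=0.6470 V=0.6470[hold]  S*(1)=-
k=0: j=0 S=93.9200 intr=0.0000 cont=1.5287 V=1.5287[hold]  S*(0)=-

price = 1.5287
boundary = - - - - - - 62.7297 67.0946 71.7632
tree:
1.5287
2.4243 0.6470
3.7639 1.1062 0.1943
5.6978 1.8623 0.3610 0.0297
8.3665 3.0765 0.6660 0.0598 0.0000
11.8365 4.9627 1.2189 0.1204 0.0000 0.0000
16.0003 7.7613 2.2087 0.2422 0.0000 0.0000 0.0000
20.0812 11.6354 3.9533 0.4874 0.0000 0.0000 0.0000 0.0000
23.8966 16.0003 6.9668 0.9807 0.0000 0.0000 0.0000 0.0000 0.0000
27.4638 20.0812 11.6354 1.9734 0.0000 0.0000 0.0000 0.0000 0.0000 0.0000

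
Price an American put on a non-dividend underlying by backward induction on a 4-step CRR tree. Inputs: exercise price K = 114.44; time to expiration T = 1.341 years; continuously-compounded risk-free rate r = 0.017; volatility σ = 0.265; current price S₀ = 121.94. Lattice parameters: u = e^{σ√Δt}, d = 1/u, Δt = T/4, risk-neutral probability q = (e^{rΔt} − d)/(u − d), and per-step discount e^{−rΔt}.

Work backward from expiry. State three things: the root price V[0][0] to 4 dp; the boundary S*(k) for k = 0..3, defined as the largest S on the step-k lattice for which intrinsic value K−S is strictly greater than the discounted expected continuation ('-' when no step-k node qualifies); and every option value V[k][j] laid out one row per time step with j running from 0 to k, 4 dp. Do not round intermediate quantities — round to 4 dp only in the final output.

price = 10.0616
boundary = - - - 76.9548
tree:
10.0616
16.3168 3.4121
25.4729 6.6026 0.0000
37.4852 12.7766 0.0000 0.0000
48.4317 24.7235 0.0000 0.0000 0.0000

Δt=0.33525  u=1.16583  d=0.85775  q=0.48027  discount=0.99432
step 4 (expiry): payoffs max(K−S,0) = 48.4317 24.7235 0.0000 0.0000 0.0000
step 3: (k=3,j=0): S=76.9548, (K−S)⁺=37.4852, hold=36.8349 ⇒ V=37.4852 exercise | (k=3,j=1): S=104.5946, (K−S)⁺=9.8454, hold=12.7766 ⇒ V=12.7766 continue | (k=3,j=2): S=142.1618, (K−S)⁺=0.0000, hold=0.0000 ⇒ V=0.0000 continue | (k=3,j=3): S=193.2221, (K−S)⁺=0.0000, hold=0.0000 ⇒ V=0.0000 continue  boundary S*=76.9548
step 2: (k=2,j=0): S=89.7165, (K−S)⁺=24.7235, hold=25.4729 ⇒ V=25.4729 continue | (k=2,j=1): S=121.9400, (K−S)⁺=0.0000, hold=6.6026 ⇒ V=6.6026 continue | (k=2,j=2): S=165.7372, (K−S)⁺=0.0000, hold=0.0000 ⇒ V=0.0000 continue  boundary S*=-
step 1: (k=1,j=0): S=104.5946, (K−S)⁺=9.8454, hold=16.3168 ⇒ V=16.3168 continue | (k=1,j=1): S=142.1618, (K−S)⁺=0.0000, hold=3.4121 ⇒ V=3.4121 continue  boundary S*=-
step 0: (k=0,j=0): S=121.9400, (K−S)⁺=0.0000, hold=10.0616 ⇒ V=10.0616 continue  boundary S*=-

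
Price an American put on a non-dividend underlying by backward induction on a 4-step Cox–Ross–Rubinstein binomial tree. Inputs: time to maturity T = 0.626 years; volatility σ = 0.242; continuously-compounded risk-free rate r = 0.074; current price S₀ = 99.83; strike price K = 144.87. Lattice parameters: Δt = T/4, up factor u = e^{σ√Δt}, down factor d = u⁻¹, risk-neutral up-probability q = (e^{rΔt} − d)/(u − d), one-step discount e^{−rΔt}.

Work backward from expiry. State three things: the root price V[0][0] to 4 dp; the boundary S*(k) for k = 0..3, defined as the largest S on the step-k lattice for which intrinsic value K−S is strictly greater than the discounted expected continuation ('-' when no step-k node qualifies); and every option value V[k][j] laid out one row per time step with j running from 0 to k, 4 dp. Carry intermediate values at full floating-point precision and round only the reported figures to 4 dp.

price = 45.0400
boundary = 99.8300 109.8597 120.8971 133.0433
tree:
45.0400
54.1540 35.0103
62.4360 45.0400 23.9729
69.9619 54.1540 35.0103 11.8267
76.8006 62.4360 45.0400 23.9729 0.0000

params: Δt=0.15650 u=1.10047 d=0.90870 q=0.53683 e^(-rΔt)=0.98849
t_4 payoffs: 76.8006 62.4360 45.0400 23.9729 0.0000
t_3: node(3,0) S=74.9081 payoff=69.9619 vs cont=68.2938 → 69.9619 [stop]  node(3,1) S=90.7160 payoff=54.1540 vs cont=52.4860 → 54.1540 [stop]  node(3,2) S=109.8597 payoff=35.0103 vs cont=33.3422 → 35.0103 [stop]  node(3,3) S=133.0433 payoff=11.8267 vs cont=10.9758 → 11.8267 [stop]  ⇒ S*(3)=133.0433
t_2: node(2,0) S=82.4340 payoff=62.4360 vs cont=60.7679 → 62.4360 [stop]  node(2,1) S=99.8300 payoff=45.0400 vs cont=43.3719 → 45.0400 [stop]  node(2,2) S=120.8971 payoff=23.9729 vs cont=22.3049 → 23.9729 [stop]  ⇒ S*(2)=120.8971
t_1: node(1,0) S=90.7160 payoff=54.1540 vs cont=52.4860 → 54.1540 [stop]  node(1,1) S=109.8597 payoff=35.0103 vs cont=33.3422 → 35.0103 [stop]  ⇒ S*(1)=109.8597
t_0: node(0,0) S=99.8300 payoff=45.0400 vs cont=43.3719 → 45.0400 [stop]  ⇒ S*(0)=99.8300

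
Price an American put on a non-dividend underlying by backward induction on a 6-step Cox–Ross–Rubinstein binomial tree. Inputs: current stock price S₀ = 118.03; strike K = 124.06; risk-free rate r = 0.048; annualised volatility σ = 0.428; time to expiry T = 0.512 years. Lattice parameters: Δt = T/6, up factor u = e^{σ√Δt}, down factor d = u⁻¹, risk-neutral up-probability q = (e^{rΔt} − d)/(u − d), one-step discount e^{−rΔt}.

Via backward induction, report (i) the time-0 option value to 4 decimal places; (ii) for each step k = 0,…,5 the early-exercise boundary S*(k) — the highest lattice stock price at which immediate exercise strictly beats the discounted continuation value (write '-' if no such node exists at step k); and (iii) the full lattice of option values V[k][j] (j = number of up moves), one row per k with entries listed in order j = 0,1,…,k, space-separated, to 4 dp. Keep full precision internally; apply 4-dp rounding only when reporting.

price = 16.7445
boundary = - - - 81.1142 91.9169 104.1583
tree:
16.7445
23.8364 9.3602
32.7142 14.6169 3.8610
42.9458 22.1333 6.7641 0.8128
52.4789 32.1431 11.6983 1.5853 0.0000
60.8916 42.9458 19.9017 3.0918 0.0000 0.0000
68.3155 52.4789 32.1431 6.0300 0.0000 0.0000 0.0000

Δt=0.08533, u=1.13318, d=0.88247, q=0.48516, disc=e^(-rΔt)=0.99591
k=6 terminal: V=max(K-S,0) → 68.3155 52.4789 32.1431 6.0300 0.0000 0.0000 0.0000
k=5: j=0 S=63.1684 intr=60.8916 cont=60.3844 V=60.8916[EX]; j=1 S=81.1142 intr=42.9458 cont=42.4387 V=42.9458[EX]; j=2 S=104.1583 intr=19.9017 cont=19.3946 V=19.9017[EX]; j=3 S=133.7491 intr=0.0000 cont=3.0918 V=3.0918[hold]; j=4 S=171.7464 intr=0.0000 cont=0.0000 V=0.0000[hold]; j=5 S=220.5386 intr=0.0000 cont=0.0000 V=0.0000[hold]  S*(5)=104.1583
k=4: j=0 S=71.5811 intr=52.4789 cont=51.9718 V=52.4789[EX]; j=1 S=91.9169 intr=32.1431 cont=31.6360 V=32.1431[EX]; j=2 S=118.0300 intr=6.0300 cont=11.6983 V=11.6983[hold]; j=3 S=151.5616 intr=0.0000 cont=1.5853 V=1.5853[hold]; j=4 S=194.6194 intr=0.0000 cont=0.0000 V=0.0000[hold]  S*(4)=91.9169
k=3: j=0 S=81.1142 intr=42.9458 cont=42.4387 V=42.9458[EX]; j=1 S=104.1583 intr=19.9017 cont=22.1333 V=22.1333[hold]; j=2 S=133.7491 intr=0.0000 cont=6.7641 V=6.7641[hold]; j=3 S=171.7464 intr=0.0000 cont=0.8128 V=0.8128[hold]  S*(3)=81.1142
k=2: j=0 S=91.9169 intr=32.1431 cont=32.7142 V=32.7142[hold]; j=1 S=118.0300 intr=6.0300 cont=14.6169 V=14.6169[hold]; j=2 S=151.5616 intr=0.0000 cont=3.8610 V=3.8610[hold]  S*(2)=-
k=1: j=0 S=104.1583 intr=19.9017 cont=23.8364 V=23.8364[hold]; j=1 S=133.7491 intr=0.0000 cont=9.3602 V=9.3602[hold]  S*(1)=-
k=0: j=0 S=118.0300 intr=6.0300 cont=16.7445 V=16.7445[hold]  S*(0)=-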